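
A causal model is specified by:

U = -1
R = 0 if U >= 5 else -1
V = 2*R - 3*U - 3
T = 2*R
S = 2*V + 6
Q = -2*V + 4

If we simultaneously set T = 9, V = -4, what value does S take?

-2

The joint intervention fixes T = 9, V = -4, removing each variable's own equation.
S = 2*V + 6  [with V=-4]  = -2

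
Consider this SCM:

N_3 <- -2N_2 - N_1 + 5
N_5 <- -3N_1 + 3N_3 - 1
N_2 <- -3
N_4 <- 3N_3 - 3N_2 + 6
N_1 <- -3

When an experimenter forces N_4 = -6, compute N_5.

50

Intervening sets N_4 = -6 and removes its equation (N_4 <- 3N_3 - 3N_2 + 6).
No directed path runs from N_4 to N_5, so N_5 keeps its natural value.
N_3 = -2N_2 - N_1 + 5  [with N_2=-3, N_1=-3]  = 14
N_5 = -3N_1 + 3N_3 - 1  [with N_1=-3, N_3=14]  = 50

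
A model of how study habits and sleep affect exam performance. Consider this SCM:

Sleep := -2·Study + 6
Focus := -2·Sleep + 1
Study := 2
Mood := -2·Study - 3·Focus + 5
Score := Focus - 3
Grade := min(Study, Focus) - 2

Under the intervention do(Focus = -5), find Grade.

The intervention breaks the incoming arrows to Focus: Focus := -2·Sleep + 1 no longer applies, and Focus = -5.
Grade = min(Study, Focus) - 2  [with Study=2, Focus=-5]  = -7

-7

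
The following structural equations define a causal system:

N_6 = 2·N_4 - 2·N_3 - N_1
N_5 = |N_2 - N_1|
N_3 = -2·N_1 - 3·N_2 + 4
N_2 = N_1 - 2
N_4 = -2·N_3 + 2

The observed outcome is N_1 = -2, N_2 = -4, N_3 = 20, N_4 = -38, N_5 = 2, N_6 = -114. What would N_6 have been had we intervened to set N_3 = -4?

30

The intervention breaks the incoming arrows to N_3: N_3 = -2·N_1 - 3·N_2 + 4 no longer applies, and N_3 = -4.
N_4 = -2·N_3 + 2  [with N_3=-4]  = 10
N_6 = 2·N_4 - 2·N_3 - N_1  [with N_4=10, N_3=-4, N_1=-2]  = 30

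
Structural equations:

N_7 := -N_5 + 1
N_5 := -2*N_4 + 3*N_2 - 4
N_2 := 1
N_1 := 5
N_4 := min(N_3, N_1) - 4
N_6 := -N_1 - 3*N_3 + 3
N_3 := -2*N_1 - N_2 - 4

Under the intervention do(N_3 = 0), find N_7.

-6

The intervention breaks the incoming arrows to N_3: N_3 := -2*N_1 - N_2 - 4 no longer applies, and N_3 = 0.
N_4 = min(N_3, N_1) - 4  [with N_3=0, N_1=5]  = -4
N_5 = -2*N_4 + 3*N_2 - 4  [with N_4=-4, N_2=1]  = 7
N_7 = -N_5 + 1  [with N_5=7]  = -6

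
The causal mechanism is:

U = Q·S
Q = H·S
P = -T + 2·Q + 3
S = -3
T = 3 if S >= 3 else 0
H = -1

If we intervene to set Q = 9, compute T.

The intervention breaks the incoming arrows to Q: Q = H·S no longer applies, and Q = 9.
T is not downstream of the intervention, so its value is determined by the original equations.
T = 3 if S >= 3 else 0  [with S=-3]  = 0

0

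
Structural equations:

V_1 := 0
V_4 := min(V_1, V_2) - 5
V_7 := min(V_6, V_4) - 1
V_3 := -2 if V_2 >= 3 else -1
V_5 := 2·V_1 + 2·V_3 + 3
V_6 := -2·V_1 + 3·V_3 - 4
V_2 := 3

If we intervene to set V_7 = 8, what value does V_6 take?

Intervening sets V_7 = 8 and removes its equation (V_7 := min(V_6, V_4) - 1).
Since V_6 is not a descendant of the intervened variable, it is unaffected.
V_3 = -2 if V_2 >= 3 else -1  [with V_2=3]  = -2
V_6 = -2·V_1 + 3·V_3 - 4  [with V_1=0, V_3=-2]  = -10

-10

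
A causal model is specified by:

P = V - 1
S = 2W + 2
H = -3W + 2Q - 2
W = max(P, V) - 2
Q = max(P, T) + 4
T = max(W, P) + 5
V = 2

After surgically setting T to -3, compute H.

8

Under do(T=-3), the mechanism T = max(W, P) + 5 is discarded; T is fixed at -3.
P = V - 1  [with V=2]  = 1
W = max(P, V) - 2  [with P=1, V=2]  = 0
Q = max(P, T) + 4  [with P=1, T=-3]  = 5
H = -3W + 2Q - 2  [with W=0, Q=5]  = 8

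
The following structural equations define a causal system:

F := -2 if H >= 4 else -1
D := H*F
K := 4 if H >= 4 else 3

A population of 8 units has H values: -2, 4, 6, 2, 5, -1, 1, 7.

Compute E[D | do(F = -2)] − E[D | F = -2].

5.5

Under do(F=-2), F's equation is replaced by F=-2 for every unit. Per-unit D: 4, -8, -12, -4, -10, 2, -2, -14. Mean = -5.5.
Observing F=-2 restricts to units where F's equation naturally yields -2: H ∈ {4, 6, 5, 7}. In that subpopulation D = -8, -12, -10, -14, mean -11.
Difference = -5.5 − (-11) = 5.5.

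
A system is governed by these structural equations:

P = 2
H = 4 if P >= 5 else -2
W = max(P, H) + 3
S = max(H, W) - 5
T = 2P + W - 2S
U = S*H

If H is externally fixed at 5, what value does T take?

6

do(H=5) replaces the equation H = 4 if P >= 5 else -2 with the constant H = 5.
W = max(P, H) + 3  [with P=2, H=5]  = 8
S = max(H, W) - 5  [with H=5, W=8]  = 3
T = 2P + W - 2S  [with P=2, W=8, S=3]  = 6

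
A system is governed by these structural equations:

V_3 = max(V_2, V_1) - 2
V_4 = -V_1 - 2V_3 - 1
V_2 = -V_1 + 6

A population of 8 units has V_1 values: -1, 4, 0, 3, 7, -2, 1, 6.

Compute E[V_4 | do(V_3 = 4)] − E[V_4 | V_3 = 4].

Every unit gets V_3=4 under the intervention. V_4 values become -8, -13, -9, -12, -16, -7, -10, -15; E[V_4|do(V_3=4)] = -11.25.
Conditioning on V_3=4 selects the 2 unit(s) with V_1 ∈ {0, 6}. Their V_4 values: -9, -15. Mean = -12.
Difference = -11.25 − (-12) = 0.75.

0.75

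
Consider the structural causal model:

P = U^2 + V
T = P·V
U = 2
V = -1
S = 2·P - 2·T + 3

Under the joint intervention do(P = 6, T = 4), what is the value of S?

Setting P = 6, T = 4 by intervention discards those variables' equations.
S = 2·P - 2·T + 3  [with P=6, T=4]  = 7

7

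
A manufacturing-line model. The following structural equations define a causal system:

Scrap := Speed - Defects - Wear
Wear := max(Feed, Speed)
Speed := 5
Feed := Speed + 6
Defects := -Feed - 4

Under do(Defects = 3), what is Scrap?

-9

Intervening sets Defects = 3 and removes its equation (Defects := -Feed - 4).
Feed = Speed + 6  [with Speed=5]  = 11
Wear = max(Feed, Speed)  [with Feed=11, Speed=5]  = 11
Scrap = Speed - Defects - Wear  [with Speed=5, Defects=3, Wear=11]  = -9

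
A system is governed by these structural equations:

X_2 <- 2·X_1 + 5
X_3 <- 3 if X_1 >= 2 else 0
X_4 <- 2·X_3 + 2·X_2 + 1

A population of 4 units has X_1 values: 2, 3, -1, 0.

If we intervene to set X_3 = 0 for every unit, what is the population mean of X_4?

15

Under do(X_3=0), X_3's equation is replaced by X_3=0 for every unit. Per-unit X_4: 19, 23, 7, 11. Mean = 15.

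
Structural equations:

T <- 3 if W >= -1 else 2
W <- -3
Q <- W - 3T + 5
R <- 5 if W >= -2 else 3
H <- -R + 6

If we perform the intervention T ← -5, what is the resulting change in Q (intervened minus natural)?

21

The intervention breaks the incoming arrows to T: T <- 3 if W >= -1 else 2 no longer applies, and T = -5.
Q = W - 3T + 5  [with W=-3, T=-5]  = 17
Without intervention: T = 3 if W >= -1 else 2  [with W=-3]  = 2; Q = W - 3T + 5  [with W=-3, T=2]  = -4.
Change = 17 − (-4) = 21.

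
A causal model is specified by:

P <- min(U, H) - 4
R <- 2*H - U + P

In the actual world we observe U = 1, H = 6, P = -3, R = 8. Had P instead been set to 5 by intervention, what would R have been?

The intervention breaks the incoming arrows to P: P <- min(U, H) - 4 no longer applies, and P = 5.
R = 2*H - U + P  [with H=6, U=1, P=5]  = 16

16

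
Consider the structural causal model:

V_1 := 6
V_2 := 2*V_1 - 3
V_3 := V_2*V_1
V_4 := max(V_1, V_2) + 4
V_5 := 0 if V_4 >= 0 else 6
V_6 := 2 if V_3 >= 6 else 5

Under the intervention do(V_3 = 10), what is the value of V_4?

13

The intervention breaks the incoming arrows to V_3: V_3 := V_2*V_1 no longer applies, and V_3 = 10.
V_4 is not downstream of the intervention, so its value is determined by the original equations.
V_2 = 2*V_1 - 3  [with V_1=6]  = 9
V_4 = max(V_1, V_2) + 4  [with V_1=6, V_2=9]  = 13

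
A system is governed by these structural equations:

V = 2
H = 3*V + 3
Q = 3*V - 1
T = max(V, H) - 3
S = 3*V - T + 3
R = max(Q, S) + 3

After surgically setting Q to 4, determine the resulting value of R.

The intervention breaks the incoming arrows to Q: Q = 3*V - 1 no longer applies, and Q = 4.
H = 3*V + 3  [with V=2]  = 9
T = max(V, H) - 3  [with V=2, H=9]  = 6
S = 3*V - T + 3  [with V=2, T=6]  = 3
R = max(Q, S) + 3  [with Q=4, S=3]  = 7

7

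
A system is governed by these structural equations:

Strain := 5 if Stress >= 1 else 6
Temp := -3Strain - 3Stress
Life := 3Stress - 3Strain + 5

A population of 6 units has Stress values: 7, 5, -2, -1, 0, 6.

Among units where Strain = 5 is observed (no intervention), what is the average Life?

8

Conditioning on Strain=5 selects the 3 unit(s) with Stress ∈ {7, 5, 6}. Their Life values: 11, 5, 8. Mean = 8.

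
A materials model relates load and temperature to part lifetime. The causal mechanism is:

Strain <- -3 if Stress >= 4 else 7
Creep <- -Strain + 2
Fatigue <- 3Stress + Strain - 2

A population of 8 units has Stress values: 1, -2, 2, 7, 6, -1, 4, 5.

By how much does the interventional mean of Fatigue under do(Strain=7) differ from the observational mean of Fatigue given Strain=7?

8.25

The intervention sets Strain=7 in all 8 units regardless of Stress. Recomputing Fatigue per unit gives 8, -1, 11, 26, 23, 2, 17, 20; average 13.25.
Observing Strain=7 restricts to units where Strain's equation naturally yields 7: Stress ∈ {1, -2, 2, -1}. In that subpopulation Fatigue = 8, -1, 11, 2, mean 5.
Difference = 13.25 − 5 = 8.25.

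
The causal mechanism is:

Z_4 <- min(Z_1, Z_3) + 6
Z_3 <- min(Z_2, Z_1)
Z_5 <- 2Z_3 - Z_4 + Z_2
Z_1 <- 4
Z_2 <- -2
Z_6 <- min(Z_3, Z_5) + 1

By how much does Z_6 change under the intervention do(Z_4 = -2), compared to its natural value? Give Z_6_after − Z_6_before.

Under do(Z_4=-2), the mechanism Z_4 <- min(Z_1, Z_3) + 6 is discarded; Z_4 is fixed at -2.
Z_3 = min(Z_2, Z_1)  [with Z_2=-2, Z_1=4]  = -2
Z_5 = 2Z_3 - Z_4 + Z_2  [with Z_3=-2, Z_4=-2, Z_2=-2]  = -4
Z_6 = min(Z_3, Z_5) + 1  [with Z_3=-2, Z_5=-4]  = -3
Without intervention: Z_3 = min(Z_2, Z_1)  [with Z_2=-2, Z_1=4]  = -2; Z_4 = min(Z_1, Z_3) + 6  [with Z_1=4, Z_3=-2]  = 4; Z_5 = 2Z_3 - Z_4 + Z_2  [with Z_3=-2, Z_4=4, Z_2=-2]  = -10; Z_6 = min(Z_3, Z_5) + 1  [with Z_3=-2, Z_5=-10]  = -9.
Change = -3 − (-9) = 6.

6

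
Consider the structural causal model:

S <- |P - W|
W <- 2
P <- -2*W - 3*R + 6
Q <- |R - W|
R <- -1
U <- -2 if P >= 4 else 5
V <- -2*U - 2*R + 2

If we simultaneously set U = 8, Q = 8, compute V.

Under do(U = 8, Q = 8), each intervened variable's structural equation is replaced by its fixed value.
V = -2*U - 2*R + 2  [with U=8, R=-1]  = -12

-12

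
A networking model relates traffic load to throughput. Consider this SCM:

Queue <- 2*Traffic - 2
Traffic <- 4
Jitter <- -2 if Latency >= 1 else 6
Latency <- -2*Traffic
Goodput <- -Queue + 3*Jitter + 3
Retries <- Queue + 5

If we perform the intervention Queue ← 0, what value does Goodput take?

The intervention breaks the incoming arrows to Queue: Queue <- 2*Traffic - 2 no longer applies, and Queue = 0.
Latency = -2*Traffic  [with Traffic=4]  = -8
Jitter = -2 if Latency >= 1 else 6  [with Latency=-8]  = 6
Goodput = -Queue + 3*Jitter + 3  [with Queue=0, Jitter=6]  = 21

21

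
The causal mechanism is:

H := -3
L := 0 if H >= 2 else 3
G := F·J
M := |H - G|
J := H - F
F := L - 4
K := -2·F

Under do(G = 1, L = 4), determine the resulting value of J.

Under do(G = 1, L = 4), each intervened variable's structural equation is replaced by its fixed value.
F = L - 4  [with L=4]  = 0
J = H - F  [with H=-3, F=0]  = -3

-3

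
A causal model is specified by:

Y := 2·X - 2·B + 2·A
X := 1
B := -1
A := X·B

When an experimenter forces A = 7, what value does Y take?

18

The intervention breaks the incoming arrows to A: A := X·B no longer applies, and A = 7.
Y = 2·X - 2·B + 2·A  [with X=1, B=-1, A=7]  = 18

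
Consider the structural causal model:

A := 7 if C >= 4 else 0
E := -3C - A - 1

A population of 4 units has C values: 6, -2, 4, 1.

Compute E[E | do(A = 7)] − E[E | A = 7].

Under do(A=7), A's equation is replaced by A=7 for every unit. Per-unit E: -26, -2, -20, -11. Mean = -14.75.
Conditioning on A=7 selects the 2 unit(s) with C ∈ {6, 4}. Their E values: -26, -20. Mean = -23.
Difference = -14.75 − (-23) = 8.25.

8.25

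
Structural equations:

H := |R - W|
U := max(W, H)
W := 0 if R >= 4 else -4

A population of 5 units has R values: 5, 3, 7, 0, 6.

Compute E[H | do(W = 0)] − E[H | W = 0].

-1.8

Under do(W=0), W's equation is replaced by W=0 for every unit. Per-unit H: 5, 3, 7, 0, 6. Mean = 4.2.
Conditioning on W=0 selects the 3 unit(s) with R ∈ {5, 7, 6}. Their H values: 5, 7, 6. Mean = 6.
Difference = 4.2 − 6 = -1.8.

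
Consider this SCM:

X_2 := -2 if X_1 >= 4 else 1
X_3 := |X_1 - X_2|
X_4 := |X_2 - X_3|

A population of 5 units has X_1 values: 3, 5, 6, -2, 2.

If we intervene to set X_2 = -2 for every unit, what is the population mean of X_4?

6.8

Every unit gets X_2=-2 under the intervention. X_4 values become 7, 9, 10, 2, 6; E[X_4|do(X_2=-2)] = 6.8.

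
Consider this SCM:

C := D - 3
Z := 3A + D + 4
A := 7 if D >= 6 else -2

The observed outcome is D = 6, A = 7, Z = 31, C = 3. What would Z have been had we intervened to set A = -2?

4

The intervention breaks the incoming arrows to A: A := 7 if D >= 6 else -2 no longer applies, and A = -2.
Z = 3A + D + 4  [with A=-2, D=6]  = 4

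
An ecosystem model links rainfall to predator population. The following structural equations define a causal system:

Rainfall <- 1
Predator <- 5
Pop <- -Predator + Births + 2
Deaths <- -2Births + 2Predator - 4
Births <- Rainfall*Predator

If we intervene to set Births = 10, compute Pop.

do(Births=10) replaces the equation Births <- Rainfall*Predator with the constant Births = 10.
Pop = -Predator + Births + 2  [with Predator=5, Births=10]  = 7

7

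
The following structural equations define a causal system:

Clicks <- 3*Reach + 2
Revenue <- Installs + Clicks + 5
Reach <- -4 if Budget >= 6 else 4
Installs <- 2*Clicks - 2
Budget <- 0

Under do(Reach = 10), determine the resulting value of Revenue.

99

do(Reach=10) replaces the equation Reach <- -4 if Budget >= 6 else 4 with the constant Reach = 10.
Clicks = 3*Reach + 2  [with Reach=10]  = 32
Installs = 2*Clicks - 2  [with Clicks=32]  = 62
Revenue = Installs + Clicks + 5  [with Installs=62, Clicks=32]  = 99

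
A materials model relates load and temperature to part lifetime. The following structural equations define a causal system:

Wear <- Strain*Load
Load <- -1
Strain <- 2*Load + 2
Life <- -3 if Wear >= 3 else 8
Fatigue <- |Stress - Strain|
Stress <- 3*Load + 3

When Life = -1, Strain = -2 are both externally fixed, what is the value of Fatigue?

Under do(Life = -1, Strain = -2), each intervened variable's structural equation is replaced by its fixed value.
Stress = 3*Load + 3  [with Load=-1]  = 0
Fatigue = |Stress - Strain|  [with Stress=0, Strain=-2]  = 2

2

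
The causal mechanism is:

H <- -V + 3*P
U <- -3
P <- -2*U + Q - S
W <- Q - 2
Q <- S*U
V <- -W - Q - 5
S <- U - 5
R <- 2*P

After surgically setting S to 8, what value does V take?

45

Under do(S=8), the mechanism S <- U - 5 is discarded; S is fixed at 8.
Q = S*U  [with S=8, U=-3]  = -24
W = Q - 2  [with Q=-24]  = -26
V = -W - Q - 5  [with W=-26, Q=-24]  = 45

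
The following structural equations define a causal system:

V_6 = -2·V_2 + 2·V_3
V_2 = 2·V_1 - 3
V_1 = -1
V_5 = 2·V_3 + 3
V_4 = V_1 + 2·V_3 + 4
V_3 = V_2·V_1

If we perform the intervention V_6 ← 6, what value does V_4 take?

do(V_6=6) replaces the equation V_6 = -2·V_2 + 2·V_3 with the constant V_6 = 6.
No directed path runs from V_6 to V_4, so V_4 keeps its natural value.
V_2 = 2·V_1 - 3  [with V_1=-1]  = -5
V_3 = V_2·V_1  [with V_2=-5, V_1=-1]  = 5
V_4 = V_1 + 2·V_3 + 4  [with V_1=-1, V_3=5]  = 13

13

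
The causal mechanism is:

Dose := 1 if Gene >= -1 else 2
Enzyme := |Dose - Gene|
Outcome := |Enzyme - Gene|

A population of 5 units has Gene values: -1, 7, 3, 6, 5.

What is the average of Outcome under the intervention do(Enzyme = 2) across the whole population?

3.2

The intervention sets Enzyme=2 in all 5 units regardless of Gene. Recomputing Outcome per unit gives 3, 5, 1, 4, 3; average 3.2.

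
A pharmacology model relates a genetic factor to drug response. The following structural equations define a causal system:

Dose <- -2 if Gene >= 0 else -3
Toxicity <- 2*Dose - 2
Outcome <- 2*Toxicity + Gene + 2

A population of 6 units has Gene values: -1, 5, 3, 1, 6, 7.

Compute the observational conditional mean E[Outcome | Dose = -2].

-5.6

E[Outcome|Dose=-2] averages over only the 5 units with Dose=-2 (Gene = 5, 3, 1, 6, 7): Outcome = -5, -7, -9, -4, -3, mean -5.6.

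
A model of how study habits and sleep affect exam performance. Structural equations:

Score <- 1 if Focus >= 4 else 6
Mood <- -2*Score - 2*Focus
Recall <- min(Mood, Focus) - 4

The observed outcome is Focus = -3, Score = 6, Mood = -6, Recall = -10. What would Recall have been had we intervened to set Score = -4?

Under do(Score=-4), the mechanism Score <- 1 if Focus >= 4 else 6 is discarded; Score is fixed at -4.
Mood = -2*Score - 2*Focus  [with Score=-4, Focus=-3]  = 14
Recall = min(Mood, Focus) - 4  [with Mood=14, Focus=-3]  = -7

-7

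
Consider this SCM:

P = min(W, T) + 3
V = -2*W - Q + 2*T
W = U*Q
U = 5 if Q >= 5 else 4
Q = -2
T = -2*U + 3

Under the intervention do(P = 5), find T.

-5

The intervention breaks the incoming arrows to P: P = min(W, T) + 3 no longer applies, and P = 5.
Since T is not a descendant of the intervened variable, it is unaffected.
U = 5 if Q >= 5 else 4  [with Q=-2]  = 4
T = -2*U + 3  [with U=4]  = -5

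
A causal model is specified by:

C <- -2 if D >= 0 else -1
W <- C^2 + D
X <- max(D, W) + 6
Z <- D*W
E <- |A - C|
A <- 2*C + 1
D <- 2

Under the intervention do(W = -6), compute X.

8

The intervention breaks the incoming arrows to W: W <- C^2 + D no longer applies, and W = -6.
X = max(D, W) + 6  [with D=2, W=-6]  = 8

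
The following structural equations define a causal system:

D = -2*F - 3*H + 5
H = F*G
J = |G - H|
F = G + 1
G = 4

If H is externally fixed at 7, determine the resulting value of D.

do(H=7) replaces the equation H = F*G with the constant H = 7.
F = G + 1  [with G=4]  = 5
D = -2*F - 3*H + 5  [with F=5, H=7]  = -26

-26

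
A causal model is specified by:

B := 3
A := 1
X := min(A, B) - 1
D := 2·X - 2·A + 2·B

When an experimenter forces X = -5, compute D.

-6

The intervention breaks the incoming arrows to X: X := min(A, B) - 1 no longer applies, and X = -5.
D = 2·X - 2·A + 2·B  [with X=-5, A=1, B=3]  = -6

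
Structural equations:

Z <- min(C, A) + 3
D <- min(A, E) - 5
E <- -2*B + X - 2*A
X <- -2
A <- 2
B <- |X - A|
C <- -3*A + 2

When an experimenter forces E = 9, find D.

-3

Intervening sets E = 9 and removes its equation (E <- -2*B + X - 2*A).
D = min(A, E) - 5  [with A=2, E=9]  = -3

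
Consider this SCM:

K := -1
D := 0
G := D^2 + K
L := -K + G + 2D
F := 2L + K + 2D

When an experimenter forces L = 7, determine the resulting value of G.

Under do(L=7), the mechanism L := -K + G + 2D is discarded; L is fixed at 7.
Since G is not a descendant of the intervened variable, it is unaffected.
G = D^2 + K  [with D=0, K=-1]  = -1

-1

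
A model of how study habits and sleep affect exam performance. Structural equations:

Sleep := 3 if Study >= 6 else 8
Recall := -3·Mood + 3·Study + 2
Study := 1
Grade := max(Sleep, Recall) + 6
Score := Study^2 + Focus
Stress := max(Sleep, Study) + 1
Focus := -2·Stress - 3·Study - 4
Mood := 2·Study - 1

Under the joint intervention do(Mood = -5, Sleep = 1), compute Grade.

The joint intervention fixes Mood = -5, Sleep = 1, removing each variable's own equation.
Recall = -3·Mood + 3·Study + 2  [with Mood=-5, Study=1]  = 20
Grade = max(Sleep, Recall) + 6  [with Sleep=1, Recall=20]  = 26

26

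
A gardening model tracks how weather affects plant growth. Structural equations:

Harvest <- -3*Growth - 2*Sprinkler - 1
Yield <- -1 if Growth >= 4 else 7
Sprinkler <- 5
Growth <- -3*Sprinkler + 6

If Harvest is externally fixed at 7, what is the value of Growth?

-9

The intervention breaks the incoming arrows to Harvest: Harvest <- -3*Growth - 2*Sprinkler - 1 no longer applies, and Harvest = 7.
Since Growth is not a descendant of the intervened variable, it is unaffected.
Growth = -3*Sprinkler + 6  [with Sprinkler=5]  = -9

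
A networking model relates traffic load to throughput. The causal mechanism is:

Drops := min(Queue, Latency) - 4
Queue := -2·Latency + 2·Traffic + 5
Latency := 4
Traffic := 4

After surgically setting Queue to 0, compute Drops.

-4

The intervention breaks the incoming arrows to Queue: Queue := -2·Latency + 2·Traffic + 5 no longer applies, and Queue = 0.
Drops = min(Queue, Latency) - 4  [with Queue=0, Latency=4]  = -4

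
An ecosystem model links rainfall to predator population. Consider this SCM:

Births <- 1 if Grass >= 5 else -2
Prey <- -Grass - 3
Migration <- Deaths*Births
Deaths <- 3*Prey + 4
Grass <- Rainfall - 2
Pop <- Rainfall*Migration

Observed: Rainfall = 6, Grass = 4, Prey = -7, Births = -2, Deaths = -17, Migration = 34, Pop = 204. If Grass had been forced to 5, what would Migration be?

Under do(Grass=5), the mechanism Grass <- Rainfall - 2 is discarded; Grass is fixed at 5.
Prey = -Grass - 3  [with Grass=5]  = -8
Births = 1 if Grass >= 5 else -2  [with Grass=5]  = 1
Deaths = 3*Prey + 4  [with Prey=-8]  = -20
Migration = Deaths*Births  [with Deaths=-20, Births=1]  = -20

-20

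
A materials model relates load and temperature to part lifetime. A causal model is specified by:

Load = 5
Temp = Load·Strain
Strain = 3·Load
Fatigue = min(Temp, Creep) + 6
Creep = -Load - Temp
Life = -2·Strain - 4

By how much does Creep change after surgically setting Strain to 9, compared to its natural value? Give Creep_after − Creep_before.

Under do(Strain=9), the mechanism Strain = 3·Load is discarded; Strain is fixed at 9.
Temp = Load·Strain  [with Load=5, Strain=9]  = 45
Creep = -Load - Temp  [with Load=5, Temp=45]  = -50
Without intervention: Strain = 3·Load  [with Load=5]  = 15; Temp = Load·Strain  [with Load=5, Strain=15]  = 75; Creep = -Load - Temp  [with Load=5, Temp=75]  = -80.
Change = -50 − (-80) = 30.

30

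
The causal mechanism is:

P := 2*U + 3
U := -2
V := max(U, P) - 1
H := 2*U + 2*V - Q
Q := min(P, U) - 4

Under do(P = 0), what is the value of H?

do(P=0) replaces the equation P := 2*U + 3 with the constant P = 0.
V = max(U, P) - 1  [with U=-2, P=0]  = -1
Q = min(P, U) - 4  [with P=0, U=-2]  = -6
H = 2*U + 2*V - Q  [with U=-2, V=-1, Q=-6]  = 0

0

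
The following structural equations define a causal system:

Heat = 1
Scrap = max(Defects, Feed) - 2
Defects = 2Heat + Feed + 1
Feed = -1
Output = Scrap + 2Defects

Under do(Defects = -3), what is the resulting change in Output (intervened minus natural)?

do(Defects=-3) replaces the equation Defects = 2Heat + Feed + 1 with the constant Defects = -3.
Scrap = max(Defects, Feed) - 2  [with Defects=-3, Feed=-1]  = -3
Output = Scrap + 2Defects  [with Scrap=-3, Defects=-3]  = -9
Without intervention: Defects = 2Heat + Feed + 1  [with Heat=1, Feed=-1]  = 2; Scrap = max(Defects, Feed) - 2  [with Defects=2, Feed=-1]  = 0; Output = Scrap + 2Defects  [with Scrap=0, Defects=2]  = 4.
Change = -9 − 4 = -13.

-13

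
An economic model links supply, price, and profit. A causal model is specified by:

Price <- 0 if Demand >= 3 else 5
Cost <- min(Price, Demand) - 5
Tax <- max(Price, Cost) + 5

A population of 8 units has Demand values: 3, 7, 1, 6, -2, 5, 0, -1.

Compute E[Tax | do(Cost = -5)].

do(Cost=-5) breaks Cost's dependence on Demand. With Cost=-5 fixed, Tax across the units is 5, 5, 10, 5, 10, 5, 10, 10, mean 7.5.

7.5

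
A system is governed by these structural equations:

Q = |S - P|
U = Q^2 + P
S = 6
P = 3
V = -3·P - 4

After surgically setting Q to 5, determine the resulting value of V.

-13

do(Q=5) replaces the equation Q = |S - P| with the constant Q = 5.
V is not downstream of the intervention, so its value is determined by the original equations.
V = -3·P - 4  [with P=3]  = -13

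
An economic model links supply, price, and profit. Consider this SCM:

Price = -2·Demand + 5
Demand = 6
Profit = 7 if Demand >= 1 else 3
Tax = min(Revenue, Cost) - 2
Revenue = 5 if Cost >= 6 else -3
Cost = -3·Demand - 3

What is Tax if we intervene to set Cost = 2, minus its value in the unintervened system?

18

do(Cost=2) replaces the equation Cost = -3·Demand - 3 with the constant Cost = 2.
Revenue = 5 if Cost >= 6 else -3  [with Cost=2]  = -3
Tax = min(Revenue, Cost) - 2  [with Revenue=-3, Cost=2]  = -5
Without intervention: Cost = -3·Demand - 3  [with Demand=6]  = -21; Revenue = 5 if Cost >= 6 else -3  [with Cost=-21]  = -3; Tax = min(Revenue, Cost) - 2  [with Revenue=-3, Cost=-21]  = -23.
Change = -5 − (-23) = 18.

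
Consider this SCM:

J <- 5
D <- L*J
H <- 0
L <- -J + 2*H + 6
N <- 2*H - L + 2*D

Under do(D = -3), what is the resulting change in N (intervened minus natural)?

-16

Intervening sets D = -3 and removes its equation (D <- L*J).
L = -J + 2*H + 6  [with J=5, H=0]  = 1
N = 2*H - L + 2*D  [with H=0, L=1, D=-3]  = -7
Without intervention: L = -J + 2*H + 6  [with J=5, H=0]  = 1; D = L*J  [with L=1, J=5]  = 5; N = 2*H - L + 2*D  [with H=0, L=1, D=5]  = 9.
Change = -7 − 9 = -16.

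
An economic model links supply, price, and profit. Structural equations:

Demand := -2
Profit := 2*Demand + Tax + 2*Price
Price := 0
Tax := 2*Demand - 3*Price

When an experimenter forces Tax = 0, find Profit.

-4

The intervention breaks the incoming arrows to Tax: Tax := 2*Demand - 3*Price no longer applies, and Tax = 0.
Profit = 2*Demand + Tax + 2*Price  [with Demand=-2, Tax=0, Price=0]  = -4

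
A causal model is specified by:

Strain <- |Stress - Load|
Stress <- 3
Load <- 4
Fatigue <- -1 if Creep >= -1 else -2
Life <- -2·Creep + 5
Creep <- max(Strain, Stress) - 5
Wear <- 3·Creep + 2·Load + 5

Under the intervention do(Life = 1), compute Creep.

Under do(Life=1), the mechanism Life <- -2·Creep + 5 is discarded; Life is fixed at 1.
Since Creep is not a descendant of the intervened variable, it is unaffected.
Strain = |Stress - Load|  [with Stress=3, Load=4]  = 1
Creep = max(Strain, Stress) - 5  [with Strain=1, Stress=3]  = -2

-2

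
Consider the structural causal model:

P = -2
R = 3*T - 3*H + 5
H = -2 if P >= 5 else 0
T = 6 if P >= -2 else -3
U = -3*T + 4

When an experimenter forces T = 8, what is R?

The intervention breaks the incoming arrows to T: T = 6 if P >= -2 else -3 no longer applies, and T = 8.
H = -2 if P >= 5 else 0  [with P=-2]  = 0
R = 3*T - 3*H + 5  [with T=8, H=0]  = 29

29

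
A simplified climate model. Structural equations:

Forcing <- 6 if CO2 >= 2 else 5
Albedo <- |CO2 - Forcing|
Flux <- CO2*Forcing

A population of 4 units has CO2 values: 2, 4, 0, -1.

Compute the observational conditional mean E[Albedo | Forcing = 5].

E[Albedo|Forcing=5] averages over only the 2 units with Forcing=5 (CO2 = 0, -1): Albedo = 5, 6, mean 5.5.

5.5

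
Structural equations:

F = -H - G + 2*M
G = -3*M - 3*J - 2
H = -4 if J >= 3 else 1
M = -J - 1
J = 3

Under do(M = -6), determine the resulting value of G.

7

The intervention breaks the incoming arrows to M: M = -J - 1 no longer applies, and M = -6.
G = -3*M - 3*J - 2  [with M=-6, J=3]  = 7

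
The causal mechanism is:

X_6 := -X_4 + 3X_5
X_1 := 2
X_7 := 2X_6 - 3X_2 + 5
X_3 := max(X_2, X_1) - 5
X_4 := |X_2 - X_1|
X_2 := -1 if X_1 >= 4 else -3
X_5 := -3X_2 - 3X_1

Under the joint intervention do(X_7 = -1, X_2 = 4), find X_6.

-56

Under do(X_7 = -1, X_2 = 4), each intervened variable's structural equation is replaced by its fixed value.
X_4 = |X_2 - X_1|  [with X_2=4, X_1=2]  = 2
X_5 = -3X_2 - 3X_1  [with X_2=4, X_1=2]  = -18
X_6 = -X_4 + 3X_5  [with X_4=2, X_5=-18]  = -56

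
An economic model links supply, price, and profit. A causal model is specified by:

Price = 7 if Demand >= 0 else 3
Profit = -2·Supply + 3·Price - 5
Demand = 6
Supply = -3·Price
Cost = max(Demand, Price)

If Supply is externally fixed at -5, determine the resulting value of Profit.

do(Supply=-5) replaces the equation Supply = -3·Price with the constant Supply = -5.
Price = 7 if Demand >= 0 else 3  [with Demand=6]  = 7
Profit = -2·Supply + 3·Price - 5  [with Supply=-5, Price=7]  = 26

26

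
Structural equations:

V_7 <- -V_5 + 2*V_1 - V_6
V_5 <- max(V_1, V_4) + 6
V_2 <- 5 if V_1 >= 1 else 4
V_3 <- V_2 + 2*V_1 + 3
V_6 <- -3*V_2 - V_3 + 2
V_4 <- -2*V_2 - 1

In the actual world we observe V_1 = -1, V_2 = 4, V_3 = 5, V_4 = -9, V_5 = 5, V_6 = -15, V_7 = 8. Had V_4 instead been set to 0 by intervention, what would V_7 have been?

The intervention breaks the incoming arrows to V_4: V_4 <- -2*V_2 - 1 no longer applies, and V_4 = 0.
V_2 = 5 if V_1 >= 1 else 4  [with V_1=-1]  = 4
V_3 = V_2 + 2*V_1 + 3  [with V_2=4, V_1=-1]  = 5
V_5 = max(V_1, V_4) + 6  [with V_1=-1, V_4=0]  = 6
V_6 = -3*V_2 - V_3 + 2  [with V_2=4, V_3=5]  = -15
V_7 = -V_5 + 2*V_1 - V_6  [with V_5=6, V_1=-1, V_6=-15]  = 7

7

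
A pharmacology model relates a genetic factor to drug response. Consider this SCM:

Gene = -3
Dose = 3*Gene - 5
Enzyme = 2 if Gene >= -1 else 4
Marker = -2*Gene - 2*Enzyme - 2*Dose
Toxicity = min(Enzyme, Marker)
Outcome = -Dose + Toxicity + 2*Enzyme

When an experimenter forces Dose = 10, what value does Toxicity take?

-22

do(Dose=10) replaces the equation Dose = 3*Gene - 5 with the constant Dose = 10.
Enzyme = 2 if Gene >= -1 else 4  [with Gene=-3]  = 4
Marker = -2*Gene - 2*Enzyme - 2*Dose  [with Gene=-3, Enzyme=4, Dose=10]  = -22
Toxicity = min(Enzyme, Marker)  [with Enzyme=4, Marker=-22]  = -22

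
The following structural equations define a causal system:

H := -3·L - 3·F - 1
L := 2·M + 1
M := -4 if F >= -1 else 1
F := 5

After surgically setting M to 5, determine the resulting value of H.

-49

Under do(M=5), the mechanism M := -4 if F >= -1 else 1 is discarded; M is fixed at 5.
L = 2·M + 1  [with M=5]  = 11
H = -3·L - 3·F - 1  [with L=11, F=5]  = -49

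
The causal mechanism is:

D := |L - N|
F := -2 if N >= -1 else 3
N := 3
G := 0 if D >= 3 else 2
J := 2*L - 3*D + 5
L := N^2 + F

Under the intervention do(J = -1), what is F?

-2

do(J=-1) replaces the equation J := 2*L - 3*D + 5 with the constant J = -1.
F is not downstream of the intervention, so its value is determined by the original equations.
F = -2 if N >= -1 else 3  [with N=3]  = -2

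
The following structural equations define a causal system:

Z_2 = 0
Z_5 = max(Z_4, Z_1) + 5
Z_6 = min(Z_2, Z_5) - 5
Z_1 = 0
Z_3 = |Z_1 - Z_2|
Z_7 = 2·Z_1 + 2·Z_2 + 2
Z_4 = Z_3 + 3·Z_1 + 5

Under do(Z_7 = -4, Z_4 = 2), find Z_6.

-5

Setting Z_7 = -4, Z_4 = 2 by intervention discards those variables' equations.
Z_5 = max(Z_4, Z_1) + 5  [with Z_4=2, Z_1=0]  = 7
Z_6 = min(Z_2, Z_5) - 5  [with Z_2=0, Z_5=7]  = -5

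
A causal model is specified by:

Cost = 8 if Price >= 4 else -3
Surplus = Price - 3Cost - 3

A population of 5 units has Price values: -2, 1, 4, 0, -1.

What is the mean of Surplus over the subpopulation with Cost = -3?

5.5

E[Surplus|Cost=-3] averages over only the 4 units with Cost=-3 (Price = -2, 1, 0, -1): Surplus = 4, 7, 6, 5, mean 5.5.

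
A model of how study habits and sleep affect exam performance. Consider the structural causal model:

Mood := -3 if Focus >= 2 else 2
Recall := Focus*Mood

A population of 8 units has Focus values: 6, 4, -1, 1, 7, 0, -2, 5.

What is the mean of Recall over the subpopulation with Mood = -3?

-16.5

E[Recall|Mood=-3] averages over only the 4 units with Mood=-3 (Focus = 6, 4, 7, 5): Recall = -18, -12, -21, -15, mean -16.5.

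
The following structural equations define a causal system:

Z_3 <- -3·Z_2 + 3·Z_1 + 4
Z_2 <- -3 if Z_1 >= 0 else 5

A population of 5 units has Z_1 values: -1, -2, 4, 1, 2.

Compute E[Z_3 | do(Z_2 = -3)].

15.4

Under do(Z_2=-3), Z_2's equation is replaced by Z_2=-3 for every unit. Per-unit Z_3: 10, 7, 25, 16, 19. Mean = 15.4.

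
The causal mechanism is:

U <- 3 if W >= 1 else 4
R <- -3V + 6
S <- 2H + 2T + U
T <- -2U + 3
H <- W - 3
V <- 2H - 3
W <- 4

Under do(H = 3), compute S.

3

Under do(H=3), the mechanism H <- W - 3 is discarded; H is fixed at 3.
U = 3 if W >= 1 else 4  [with W=4]  = 3
T = -2U + 3  [with U=3]  = -3
S = 2H + 2T + U  [with H=3, T=-3, U=3]  = 3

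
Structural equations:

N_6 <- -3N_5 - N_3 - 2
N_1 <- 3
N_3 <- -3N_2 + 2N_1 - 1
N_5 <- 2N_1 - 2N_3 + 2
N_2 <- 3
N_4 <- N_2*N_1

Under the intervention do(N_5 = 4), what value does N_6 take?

-10

The intervention breaks the incoming arrows to N_5: N_5 <- 2N_1 - 2N_3 + 2 no longer applies, and N_5 = 4.
N_3 = -3N_2 + 2N_1 - 1  [with N_2=3, N_1=3]  = -4
N_6 = -3N_5 - N_3 - 2  [with N_5=4, N_3=-4]  = -10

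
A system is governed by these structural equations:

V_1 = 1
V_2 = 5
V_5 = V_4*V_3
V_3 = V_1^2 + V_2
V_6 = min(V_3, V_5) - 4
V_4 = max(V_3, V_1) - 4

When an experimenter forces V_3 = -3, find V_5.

9

do(V_3=-3) replaces the equation V_3 = V_1^2 + V_2 with the constant V_3 = -3.
V_4 = max(V_3, V_1) - 4  [with V_3=-3, V_1=1]  = -3
V_5 = V_4*V_3  [with V_4=-3, V_3=-3]  = 9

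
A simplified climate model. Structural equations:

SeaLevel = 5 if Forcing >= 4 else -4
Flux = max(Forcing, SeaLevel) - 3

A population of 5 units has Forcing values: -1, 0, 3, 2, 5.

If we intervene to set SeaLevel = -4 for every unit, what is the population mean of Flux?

Under do(SeaLevel=-4), SeaLevel's equation is replaced by SeaLevel=-4 for every unit. Per-unit Flux: -4, -3, 0, -1, 2. Mean = -1.2.

-1.2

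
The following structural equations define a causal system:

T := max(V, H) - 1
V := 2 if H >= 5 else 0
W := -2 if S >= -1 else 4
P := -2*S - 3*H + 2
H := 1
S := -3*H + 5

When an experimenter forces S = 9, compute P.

-19

The intervention breaks the incoming arrows to S: S := -3*H + 5 no longer applies, and S = 9.
P = -2*S - 3*H + 2  [with S=9, H=1]  = -19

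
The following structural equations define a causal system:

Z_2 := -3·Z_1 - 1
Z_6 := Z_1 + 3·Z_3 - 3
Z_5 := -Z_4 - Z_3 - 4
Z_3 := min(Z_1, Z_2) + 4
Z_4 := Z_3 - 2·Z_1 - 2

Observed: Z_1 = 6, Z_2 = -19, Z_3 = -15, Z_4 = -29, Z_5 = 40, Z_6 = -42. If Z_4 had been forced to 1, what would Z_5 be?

10

Intervening sets Z_4 = 1 and removes its equation (Z_4 := Z_3 - 2·Z_1 - 2).
Z_2 = -3·Z_1 - 1  [with Z_1=6]  = -19
Z_3 = min(Z_1, Z_2) + 4  [with Z_1=6, Z_2=-19]  = -15
Z_5 = -Z_4 - Z_3 - 4  [with Z_4=1, Z_3=-15]  = 10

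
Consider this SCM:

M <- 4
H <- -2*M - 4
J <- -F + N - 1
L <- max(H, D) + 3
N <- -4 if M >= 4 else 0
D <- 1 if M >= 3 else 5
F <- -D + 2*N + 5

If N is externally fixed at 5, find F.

14

do(N=5) replaces the equation N <- -4 if M >= 4 else 0 with the constant N = 5.
D = 1 if M >= 3 else 5  [with M=4]  = 1
F = -D + 2*N + 5  [with D=1, N=5]  = 14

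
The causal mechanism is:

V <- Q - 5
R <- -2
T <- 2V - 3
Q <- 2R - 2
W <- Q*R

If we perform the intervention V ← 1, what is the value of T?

-1

do(V=1) replaces the equation V <- Q - 5 with the constant V = 1.
T = 2V - 3  [with V=1]  = -1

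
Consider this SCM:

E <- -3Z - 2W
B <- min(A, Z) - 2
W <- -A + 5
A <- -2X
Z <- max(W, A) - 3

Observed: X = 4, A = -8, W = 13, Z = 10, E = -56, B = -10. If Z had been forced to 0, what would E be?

Intervening sets Z = 0 and removes its equation (Z <- max(W, A) - 3).
A = -2X  [with X=4]  = -8
W = -A + 5  [with A=-8]  = 13
E = -3Z - 2W  [with Z=0, W=13]  = -26

-26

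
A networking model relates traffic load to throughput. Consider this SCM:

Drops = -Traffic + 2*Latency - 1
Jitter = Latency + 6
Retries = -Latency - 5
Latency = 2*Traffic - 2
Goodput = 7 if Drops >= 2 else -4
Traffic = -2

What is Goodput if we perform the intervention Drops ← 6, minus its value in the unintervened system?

11

The intervention breaks the incoming arrows to Drops: Drops = -Traffic + 2*Latency - 1 no longer applies, and Drops = 6.
Goodput = 7 if Drops >= 2 else -4  [with Drops=6]  = 7
Without intervention: Latency = 2*Traffic - 2  [with Traffic=-2]  = -6; Drops = -Traffic + 2*Latency - 1  [with Traffic=-2, Latency=-6]  = -11; Goodput = 7 if Drops >= 2 else -4  [with Drops=-11]  = -4.
Change = 7 − (-4) = 11.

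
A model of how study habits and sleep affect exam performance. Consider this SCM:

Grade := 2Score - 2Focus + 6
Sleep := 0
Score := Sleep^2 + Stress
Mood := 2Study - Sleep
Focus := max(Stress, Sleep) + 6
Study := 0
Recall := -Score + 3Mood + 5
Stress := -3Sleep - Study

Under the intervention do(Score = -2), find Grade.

do(Score=-2) replaces the equation Score := Sleep^2 + Stress with the constant Score = -2.
Stress = -3Sleep - Study  [with Sleep=0, Study=0]  = 0
Focus = max(Stress, Sleep) + 6  [with Stress=0, Sleep=0]  = 6
Grade = 2Score - 2Focus + 6  [with Score=-2, Focus=6]  = -10

-10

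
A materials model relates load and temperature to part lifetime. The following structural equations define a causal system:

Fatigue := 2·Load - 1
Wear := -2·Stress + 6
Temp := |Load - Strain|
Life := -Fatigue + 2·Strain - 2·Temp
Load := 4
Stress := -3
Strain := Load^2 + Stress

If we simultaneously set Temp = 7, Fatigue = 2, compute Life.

Setting Temp = 7, Fatigue = 2 by intervention discards those variables' equations.
Strain = Load^2 + Stress  [with Load=4, Stress=-3]  = 13
Life = -Fatigue + 2·Strain - 2·Temp  [with Fatigue=2, Strain=13, Temp=7]  = 10

10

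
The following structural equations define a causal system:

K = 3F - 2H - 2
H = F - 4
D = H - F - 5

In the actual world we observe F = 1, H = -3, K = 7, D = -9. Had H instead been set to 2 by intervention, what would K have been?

The intervention breaks the incoming arrows to H: H = F - 4 no longer applies, and H = 2.
K = 3F - 2H - 2  [with F=1, H=2]  = -3

-3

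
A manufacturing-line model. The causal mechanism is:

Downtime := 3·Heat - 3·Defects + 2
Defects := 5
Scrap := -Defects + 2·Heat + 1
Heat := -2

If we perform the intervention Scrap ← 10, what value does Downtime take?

The intervention breaks the incoming arrows to Scrap: Scrap := -Defects + 2·Heat + 1 no longer applies, and Scrap = 10.
Downtime is not downstream of the intervention, so its value is determined by the original equations.
Downtime = 3·Heat - 3·Defects + 2  [with Heat=-2, Defects=5]  = -19

-19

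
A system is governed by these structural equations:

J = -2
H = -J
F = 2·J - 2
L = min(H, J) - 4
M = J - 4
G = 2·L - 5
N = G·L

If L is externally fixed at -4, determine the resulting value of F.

-6

Under do(L=-4), the mechanism L = min(H, J) - 4 is discarded; L is fixed at -4.
Since F is not a descendant of the intervened variable, it is unaffected.
F = 2·J - 2  [with J=-2]  = -6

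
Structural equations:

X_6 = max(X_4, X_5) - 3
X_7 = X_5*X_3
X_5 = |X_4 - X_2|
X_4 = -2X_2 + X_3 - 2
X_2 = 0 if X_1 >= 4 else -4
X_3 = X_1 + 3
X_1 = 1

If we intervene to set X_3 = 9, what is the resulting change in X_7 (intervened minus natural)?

The intervention breaks the incoming arrows to X_3: X_3 = X_1 + 3 no longer applies, and X_3 = 9.
X_2 = 0 if X_1 >= 4 else -4  [with X_1=1]  = -4
X_4 = -2X_2 + X_3 - 2  [with X_2=-4, X_3=9]  = 15
X_5 = |X_4 - X_2|  [with X_4=15, X_2=-4]  = 19
X_7 = X_5*X_3  [with X_5=19, X_3=9]  = 171
Without intervention: X_2 = 0 if X_1 >= 4 else -4  [with X_1=1]  = -4; X_3 = X_1 + 3  [with X_1=1]  = 4; X_4 = -2X_2 + X_3 - 2  [with X_2=-4, X_3=4]  = 10; X_5 = |X_4 - X_2|  [with X_4=10, X_2=-4]  = 14; X_7 = X_5*X_3  [with X_5=14, X_3=4]  = 56.
Change = 171 − 56 = 115.

115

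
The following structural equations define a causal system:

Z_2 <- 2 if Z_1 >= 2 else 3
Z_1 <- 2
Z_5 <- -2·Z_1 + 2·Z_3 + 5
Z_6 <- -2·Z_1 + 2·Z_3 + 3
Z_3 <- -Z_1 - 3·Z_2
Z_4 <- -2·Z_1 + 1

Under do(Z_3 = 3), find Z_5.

do(Z_3=3) replaces the equation Z_3 <- -Z_1 - 3·Z_2 with the constant Z_3 = 3.
Z_5 = -2·Z_1 + 2·Z_3 + 5  [with Z_1=2, Z_3=3]  = 7

7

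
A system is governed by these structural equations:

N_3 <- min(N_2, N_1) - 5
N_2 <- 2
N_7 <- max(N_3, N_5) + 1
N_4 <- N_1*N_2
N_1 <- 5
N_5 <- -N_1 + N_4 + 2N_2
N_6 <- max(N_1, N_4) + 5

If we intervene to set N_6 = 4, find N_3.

-3

do(N_6=4) replaces the equation N_6 <- max(N_1, N_4) + 5 with the constant N_6 = 4.
N_3 is not downstream of the intervention, so its value is determined by the original equations.
N_3 = min(N_2, N_1) - 5  [with N_2=2, N_1=5]  = -3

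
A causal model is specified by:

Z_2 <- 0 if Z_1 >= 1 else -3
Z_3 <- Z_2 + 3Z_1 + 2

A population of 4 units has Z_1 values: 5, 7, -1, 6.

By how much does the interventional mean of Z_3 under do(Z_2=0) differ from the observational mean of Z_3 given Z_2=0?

The intervention sets Z_2=0 in all 4 units regardless of Z_1. Recomputing Z_3 per unit gives 17, 23, -1, 20; average 14.75.
E[Z_3|Z_2=0] averages over only the 3 units with Z_2=0 (Z_1 = 5, 7, 6): Z_3 = 17, 23, 20, mean 20.
Difference = 14.75 − 20 = -5.25.

-5.25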